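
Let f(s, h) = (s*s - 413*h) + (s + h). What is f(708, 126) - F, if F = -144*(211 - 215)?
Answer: 449484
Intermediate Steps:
f(s, h) = s + s² - 412*h (f(s, h) = (s² - 413*h) + (h + s) = s + s² - 412*h)
F = 576 (F = -144*(-4) = 576)
f(708, 126) - F = (708 + 708² - 412*126) - 1*576 = (708 + 501264 - 51912) - 576 = 450060 - 576 = 449484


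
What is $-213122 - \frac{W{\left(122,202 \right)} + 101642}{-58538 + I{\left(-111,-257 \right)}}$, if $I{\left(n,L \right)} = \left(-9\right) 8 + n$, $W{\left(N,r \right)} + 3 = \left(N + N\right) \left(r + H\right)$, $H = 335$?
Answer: $- \frac{12514504295}{58721} \approx -2.1312 \cdot 10^{5}$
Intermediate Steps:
$W{\left(N,r \right)} = -3 + 2 N \left(335 + r\right)$ ($W{\left(N,r \right)} = -3 + \left(N + N\right) \left(r + 335\right) = -3 + 2 N \left(335 + r\right)$)
$I{\left(n,L \right)} = -72 + n$
$-213122 - \frac{W{\left(122,202 \right)} + 101642}{-58538 + I{\left(-111,-257 \right)}} = -213122 - \frac{\left(-3 + 670 \cdot 122 + 2 \cdot 122 \cdot 202\right) + 101642}{-58538 - 183} = -213122 - \frac{\left(-3 + 81740 + 49288\right) + 101642}{-58538 - 183} = -213122 - \frac{131025 + 101642}{-58721} = -213122 - 232667 \left(- \frac{1}{58721}\right) = -213122 - - \frac{232667}{58721} = -213122 + \frac{232667}{58721} = - \frac{12514504295}{58721}$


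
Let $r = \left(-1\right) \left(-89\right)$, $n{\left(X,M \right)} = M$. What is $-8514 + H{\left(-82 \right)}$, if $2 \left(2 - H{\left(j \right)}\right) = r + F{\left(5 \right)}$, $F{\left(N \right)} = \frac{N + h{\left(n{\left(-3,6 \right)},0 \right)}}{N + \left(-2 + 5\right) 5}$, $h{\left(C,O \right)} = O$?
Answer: $- \frac{68453}{8} \approx -8556.6$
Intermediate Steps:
$F{\left(N \right)} = \frac{N}{15 + N}$ ($F{\left(N \right)} = \frac{N + 0}{N + \left(-2 + 5\right) 5} = \frac{N}{N + 3 \cdot 5} = \frac{N}{N + 15} = \frac{N}{15 + N}$)
$r = 89$
$H{\left(j \right)} = - \frac{341}{8}$ ($H{\left(j \right)} = 2 - \frac{89 + \frac{5}{15 + 5}}{2} = 2 - \frac{89 + \frac{5}{20}}{2} = 2 - \frac{89 + 5 \cdot \frac{1}{20}}{2} = 2 - \frac{89 + \frac{1}{4}}{2} = 2 - \frac{357}{8} = - \frac{341}{8}$)
$-8514 + H{\left(-82 \right)} = -8514 - \frac{341}{8} = - \frac{68453}{8}$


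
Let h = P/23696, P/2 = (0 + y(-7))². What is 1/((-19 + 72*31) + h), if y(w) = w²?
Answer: 11848/26222025 ≈ 0.00045183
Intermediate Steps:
P = 4802 (P = 2*(0 + (-7)²)² = 2*(0 + 49)² = 2*49² = 2*2401 = 4802)
h = 2401/11848 (h = 4802/23696 = 4802*(1/23696) = 2401/11848 ≈ 0.20265)
1/((-19 + 72*31) + h) = 1/((-19 + 72*31) + 2401/11848) = 1/((-19 + 2232) + 2401/11848) = 1/(2213 + 2401/11848) = 1/(26222025/11848) = 11848/26222025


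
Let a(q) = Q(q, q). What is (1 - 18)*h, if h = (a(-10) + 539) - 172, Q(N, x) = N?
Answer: -6069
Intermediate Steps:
a(q) = q
h = 357 (h = (-10 + 539) - 172 = 529 - 172 = 357)
(1 - 18)*h = (1 - 18)*357 = -17*357 = -6069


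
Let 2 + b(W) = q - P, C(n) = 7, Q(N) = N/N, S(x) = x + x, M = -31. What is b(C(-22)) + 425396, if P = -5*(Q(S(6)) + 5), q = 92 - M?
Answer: 425547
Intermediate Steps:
q = 123 (q = 92 - 1*(-31) = 92 + 31 = 123)
S(x) = 2*x
Q(N) = 1
P = -30 (P = -5*(1 + 5) = -5*6 = -30)
b(W) = 151 (b(W) = -2 + (123 - 1*(-30)) = -2 + (123 + 30) = -2 + 153 = 151)
b(C(-22)) + 425396 = 151 + 425396 = 425547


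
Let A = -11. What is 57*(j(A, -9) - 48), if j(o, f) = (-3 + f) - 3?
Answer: -3591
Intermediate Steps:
j(o, f) = -6 + f
57*(j(A, -9) - 48) = 57*((-6 - 9) - 48) = 57*(-15 - 48) = 57*(-63) = -3591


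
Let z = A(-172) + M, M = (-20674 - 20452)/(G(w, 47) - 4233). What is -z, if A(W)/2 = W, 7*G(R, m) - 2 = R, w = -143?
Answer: 4976843/14886 ≈ 334.33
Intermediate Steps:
G(R, m) = 2/7 + R/7
A(W) = 2*W
M = 143941/14886 (M = (-20674 - 20452)/((2/7 + (⅐)*(-143)) - 4233) = -41126/((2/7 - 143/7) - 4233) = -41126/(-141/7 - 4233) = -41126/(-29772/7) = -41126*(-7/29772) = 143941/14886 ≈ 9.6696)
z = -4976843/14886 (z = 2*(-172) + 143941/14886 = -344 + 143941/14886 = -4976843/14886 ≈ -334.33)
-z = -1*(-4976843/14886) = 4976843/14886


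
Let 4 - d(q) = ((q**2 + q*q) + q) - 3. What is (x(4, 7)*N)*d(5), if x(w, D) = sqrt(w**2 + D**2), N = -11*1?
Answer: 528*sqrt(65) ≈ 4256.9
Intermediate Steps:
N = -11
d(q) = 7 - q - 2*q**2 (d(q) = 4 - (((q**2 + q*q) + q) - 3) = 4 - (((q**2 + q**2) + q) - 3) = 4 - ((2*q**2 + q) - 3) = 4 - ((q + 2*q**2) - 3) = 4 - (-3 + q + 2*q**2) = 4 + (3 - q - 2*q**2) = 7 - q - 2*q**2)
x(w, D) = sqrt(D**2 + w**2)
(x(4, 7)*N)*d(5) = (sqrt(7**2 + 4**2)*(-11))*(7 - 1*5 - 2*5**2) = (sqrt(49 + 16)*(-11))*(7 - 5 - 2*25) = (sqrt(65)*(-11))*(7 - 5 - 50) = -11*sqrt(65)*(-48) = 528*sqrt(65)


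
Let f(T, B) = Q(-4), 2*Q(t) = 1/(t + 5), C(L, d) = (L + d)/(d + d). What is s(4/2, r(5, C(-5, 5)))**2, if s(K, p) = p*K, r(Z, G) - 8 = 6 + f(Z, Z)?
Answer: 841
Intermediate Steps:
C(L, d) = (L + d)/(2*d) (C(L, d) = (L + d)/((2*d)) = (L + d)*(1/(2*d)) = (L + d)/(2*d))
Q(t) = 1/(2*(5 + t)) (Q(t) = 1/(2*(t + 5)) = 1/(2*(5 + t)))
f(T, B) = 1/2 (f(T, B) = 1/(2*(5 - 4)) = (1/2)/1 = (1/2)*1 = 1/2)
r(Z, G) = 29/2 (r(Z, G) = 8 + (6 + 1/2) = 8 + 13/2 = 29/2)
s(K, p) = K*p
s(4/2, r(5, C(-5, 5)))**2 = ((4/2)*(29/2))**2 = ((4*(1/2))*(29/2))**2 = (2*(29/2))**2 = 29**2 = 841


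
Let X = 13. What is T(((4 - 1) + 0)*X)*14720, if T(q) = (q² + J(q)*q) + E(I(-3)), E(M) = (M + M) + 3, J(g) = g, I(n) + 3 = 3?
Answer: 44822400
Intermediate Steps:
I(n) = 0 (I(n) = -3 + 3 = 0)
E(M) = 3 + 2*M (E(M) = 2*M + 3 = 3 + 2*M)
T(q) = 3 + 2*q² (T(q) = (q² + q*q) + (3 + 2*0) = (q² + q²) + (3 + 0) = 2*q² + 3 = 3 + 2*q²)
T(((4 - 1) + 0)*X)*14720 = (3 + 2*(((4 - 1) + 0)*13)²)*14720 = (3 + 2*((3 + 0)*13)²)*14720 = (3 + 2*(3*13)²)*14720 = (3 + 2*39²)*14720 = (3 + 2*1521)*14720 = (3 + 3042)*14720 = 3045*14720 = 44822400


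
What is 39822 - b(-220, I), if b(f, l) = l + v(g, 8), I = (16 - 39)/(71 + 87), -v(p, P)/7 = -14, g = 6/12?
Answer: 6276415/158 ≈ 39724.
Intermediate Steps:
g = ½ (g = 6*(1/12) = ½ ≈ 0.50000)
v(p, P) = 98 (v(p, P) = -7*(-14) = 98)
I = -23/158 ≈ -0.14557
b(f, l) = 98 + l (b(f, l) = l + 98 = 98 + l)
39822 - b(-220, I) = 39822 - (98 - 23/158) = 39822 - 1*15461/158 = 39822 - 15461/158 = 6276415/158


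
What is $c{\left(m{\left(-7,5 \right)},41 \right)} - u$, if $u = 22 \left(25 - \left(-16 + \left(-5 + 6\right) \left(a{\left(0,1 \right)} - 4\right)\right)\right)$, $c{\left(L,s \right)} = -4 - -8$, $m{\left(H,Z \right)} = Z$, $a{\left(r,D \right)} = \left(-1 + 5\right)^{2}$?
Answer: $-634$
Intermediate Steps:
$a{\left(r,D \right)} = 16$ ($a{\left(r,D \right)} = 4^{2} = 16$)
$c{\left(L,s \right)} = 4$ ($c{\left(L,s \right)} = -4 + 8 = 4$)
$u = 638$ ($u = 22 \left(25 + \left(16 - \left(-5 + 6\right) \left(16 - 4\right)\right)\right) = 22 \left(25 + \left(16 - 1 \cdot 12\right)\right) = 22 \left(25 + \left(16 - 12\right)\right) = 22 \left(25 + 4\right) = 22 \cdot 29 = 638$)
$c{\left(m{\left(-7,5 \right)},41 \right)} - u = 4 - 638 = -634$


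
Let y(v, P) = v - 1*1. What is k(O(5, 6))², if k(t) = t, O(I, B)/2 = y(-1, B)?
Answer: 16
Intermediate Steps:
y(v, P) = -1 + v (y(v, P) = v - 1 = -1 + v)
O(I, B) = -4 (O(I, B) = 2*(-1 - 1) = 2*(-2) = -4)
k(O(5, 6))² = (-4)² = 16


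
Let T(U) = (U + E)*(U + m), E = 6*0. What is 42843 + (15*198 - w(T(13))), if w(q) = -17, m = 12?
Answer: 45830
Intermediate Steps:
E = 0
T(U) = U*(12 + U) (T(U) = (U + 0)*(U + 12) = U*(12 + U))
42843 + (15*198 - w(T(13))) = 42843 + (15*198 - 1*(-17)) = 42843 + (2970 + 17) = 42843 + 2987 = 45830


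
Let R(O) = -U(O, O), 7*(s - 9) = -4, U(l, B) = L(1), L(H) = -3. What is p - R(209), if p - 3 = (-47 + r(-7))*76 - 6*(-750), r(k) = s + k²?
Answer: 37048/7 ≈ 5292.6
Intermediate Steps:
U(l, B) = -3
s = 59/7 (s = 9 + (⅐)*(-4) = 9 - 4/7 = 59/7 ≈ 8.4286)
r(k) = 59/7 + k²
R(O) = 3 (R(O) = -1*(-3) = 3)
p = 37069/7 (p = 3 + ((-47 + (59/7 + (-7)²))*76 - 6*(-750)) = 3 + ((-47 + (59/7 + 49))*76 + 4500) = 3 + ((-47 + 402/7)*76 + 4500) = 3 + ((73/7)*76 + 4500) = 3 + (5548/7 + 4500) = 3 + 37048/7 = 37069/7 ≈ 5295.6)
p - R(209) = 37069/7 - 1*3 = 37069/7 - 3 = 37048/7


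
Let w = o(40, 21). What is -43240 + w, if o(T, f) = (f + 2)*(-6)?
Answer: -43378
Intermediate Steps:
o(T, f) = -12 - 6*f (o(T, f) = (2 + f)*(-6) = -12 - 6*f)
w = -138 (w = -12 - 6*21 = -12 - 126 = -138)
-43240 + w = -43240 - 138 = -43378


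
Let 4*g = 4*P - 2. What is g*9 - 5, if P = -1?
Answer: -37/2 ≈ -18.500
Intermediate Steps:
g = -3/2 (g = (4*(-1) - 2)/4 = (-4 - 2)/4 = (¼)*(-6) = -3/2 ≈ -1.5000)
g*9 - 5 = -3/2*9 - 5 = -27/2 - 5 = -37/2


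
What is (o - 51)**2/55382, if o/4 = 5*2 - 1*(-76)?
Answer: 85849/55382 ≈ 1.5501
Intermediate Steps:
o = 344 (o = 4*(5*2 - 1*(-76)) = 4*(10 + 76) = 4*86 = 344)
(o - 51)**2/55382 = (344 - 51)**2/55382 = 293**2*(1/55382) = 85849*(1/55382) = 85849/55382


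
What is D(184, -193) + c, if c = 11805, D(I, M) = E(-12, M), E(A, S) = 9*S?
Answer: 10068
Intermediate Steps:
D(I, M) = 9*M
D(184, -193) + c = 9*(-193) + 11805 = -1737 + 11805 = 10068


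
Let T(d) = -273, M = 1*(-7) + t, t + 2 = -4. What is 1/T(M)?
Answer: -1/273 ≈ -0.0036630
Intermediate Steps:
t = -6 (t = -2 - 4 = -6)
M = -13 (M = 1*(-7) - 6 = -7 - 6 = -13)
1/T(M) = 1/(-273) = -1/273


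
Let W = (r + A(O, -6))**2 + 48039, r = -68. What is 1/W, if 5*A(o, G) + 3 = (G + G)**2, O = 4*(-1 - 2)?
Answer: 25/1240576 ≈ 2.0152e-5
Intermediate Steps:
O = -12 (O = 4*(-3) = -12)
A(o, G) = -3/5 + 4*G**2/5 (A(o, G) = -3/5 + (G + G)**2/5 = -3/5 + (2*G)**2/5 = -3/5 + (4*G**2)/5 = -3/5 + 4*G**2/5)
W = 1240576/25 (W = (-68 + (-3/5 + (4/5)*(-6)**2))**2 + 48039 = (-68 + (-3/5 + (4/5)*36))**2 + 48039 = (-68 + (-3/5 + 144/5))**2 + 48039 = (-68 + 141/5)**2 + 48039 = (-199/5)**2 + 48039 = 39601/25 + 48039 = 1240576/25 ≈ 49623.)
1/W = 1/(1240576/25) = 25/1240576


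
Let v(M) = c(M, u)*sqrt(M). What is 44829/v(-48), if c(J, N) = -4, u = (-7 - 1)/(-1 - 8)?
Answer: 14943*I*sqrt(3)/16 ≈ 1617.6*I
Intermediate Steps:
u = 8/9 (u = -8/(-9) = -8*(-1/9) = 8/9 ≈ 0.88889)
v(M) = -4*sqrt(M)
44829/v(-48) = 44829/((-16*I*sqrt(3))) = 44829*(I*sqrt(3)/48) = 14943*I*sqrt(3)/16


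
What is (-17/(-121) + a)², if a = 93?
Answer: 127012900/14641 ≈ 8675.2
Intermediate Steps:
(-17/(-121) + a)² = (-17/(-121) + 93)² = (-17*(-1/121) + 93)² = (17/121 + 93)² = (11270/121)² = 127012900/14641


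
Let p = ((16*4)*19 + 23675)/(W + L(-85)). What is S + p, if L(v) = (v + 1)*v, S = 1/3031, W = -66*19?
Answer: 25150169/5946822 ≈ 4.2292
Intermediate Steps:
W = -1254
S = 1/3031 ≈ 0.00032992
L(v) = v*(1 + v) (L(v) = (1 + v)*v = v*(1 + v))
p = 8297/1962 (p = ((16*4)*19 + 23675)/(-1254 - 85*(1 - 85)) = (64*19 + 23675)/(-1254 - 85*(-84)) = (1216 + 23675)/(-1254 + 7140) = 24891/5886 = 24891*(1/5886) = 8297/1962 ≈ 4.2289)
S + p = 1/3031 + 8297/1962 = 25150169/5946822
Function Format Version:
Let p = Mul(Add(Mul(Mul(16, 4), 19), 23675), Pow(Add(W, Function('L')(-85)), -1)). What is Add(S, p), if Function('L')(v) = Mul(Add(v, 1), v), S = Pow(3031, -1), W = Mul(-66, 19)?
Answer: Rational(25150169, 5946822) ≈ 4.2292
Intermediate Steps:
W = -1254
S = Rational(1, 3031) ≈ 0.00032992
Function('L')(v) = Mul(v, Add(1, v)) (Function('L')(v) = Mul(Add(1, v), v) = Mul(v, Add(1, v)))
p = Rational(8297, 1962) (p = Mul(Add(Mul(Mul(16, 4), 19), 23675), Pow(Add(-1254, Mul(-85, Add(1, -85))), -1)) = Mul(Add(Mul(64, 19), 23675), Pow(Add(-1254, Mul(-85, -84)), -1)) = Mul(Add(1216, 23675), Pow(Add(-1254, 7140), -1)) = Mul(24891, Pow(5886, -1)) = Mul(24891, Rational(1, 5886)) = Rational(8297, 1962) ≈ 4.2289)
Add(S, p) = Add(Rational(1, 3031), Rational(8297, 1962)) = Rational(25150169, 5946822)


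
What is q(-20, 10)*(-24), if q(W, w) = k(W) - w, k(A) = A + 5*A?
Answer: 3120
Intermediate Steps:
k(A) = 6*A
q(W, w) = -w + 6*W (q(W, w) = 6*W - w = -w + 6*W)
q(-20, 10)*(-24) = (-1*10 + 6*(-20))*(-24) = (-10 - 120)*(-24) = -130*(-24) = 3120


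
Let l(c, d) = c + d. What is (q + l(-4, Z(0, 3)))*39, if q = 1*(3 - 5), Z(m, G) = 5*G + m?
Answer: 351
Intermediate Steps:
Z(m, G) = m + 5*G
q = -2 (q = 1*(-2) = -2)
(q + l(-4, Z(0, 3)))*39 = (-2 + (-4 + (0 + 5*3)))*39 = (-2 + (-4 + (0 + 15)))*39 = (-2 + (-4 + 15))*39 = (-2 + 11)*39 = 9*39 = 351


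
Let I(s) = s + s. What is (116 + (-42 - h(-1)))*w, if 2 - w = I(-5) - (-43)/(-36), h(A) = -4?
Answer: 6175/6 ≈ 1029.2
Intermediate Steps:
I(s) = 2*s
w = 475/36 (w = 2 - (2*(-5) - (-43)/(-36)) = 2 - (-10 - (-43)*(-1)/36) = 2 - (-10 - 1*43/36) = 2 - (-10 - 43/36) = 2 - 1*(-403/36) = 2 + 403/36 = 475/36 ≈ 13.194)
(116 + (-42 - h(-1)))*w = (116 + (-42 - 1*(-4)))*(475/36) = (116 + (-42 + 4))*(475/36) = (116 - 38)*(475/36) = 78*(475/36) = 6175/6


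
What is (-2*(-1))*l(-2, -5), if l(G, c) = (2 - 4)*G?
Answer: 8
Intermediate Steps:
l(G, c) = -2*G
(-2*(-1))*l(-2, -5) = (-2*(-1))*(-2*(-2)) = 2*4 = 8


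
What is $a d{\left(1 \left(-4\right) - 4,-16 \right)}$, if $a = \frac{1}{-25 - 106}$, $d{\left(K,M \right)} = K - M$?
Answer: $- \frac{8}{131} \approx -0.061069$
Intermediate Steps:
$a = - \frac{1}{131}$ ($a = \frac{1}{-131} = - \frac{1}{131} \approx -0.0076336$)
$a d{\left(1 \left(-4\right) - 4,-16 \right)} = - \frac{\left(1 \left(-4\right) - 4\right) - -16}{131} = - \frac{\left(-4 - 4\right) + 16}{131} = - \frac{-8 + 16}{131} = \left(- \frac{1}{131}\right) 8 = - \frac{8}{131}$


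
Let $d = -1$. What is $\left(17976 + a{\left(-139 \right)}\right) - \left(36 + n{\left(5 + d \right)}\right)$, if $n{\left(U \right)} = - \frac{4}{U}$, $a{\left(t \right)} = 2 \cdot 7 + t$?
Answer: $17816$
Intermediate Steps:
$a{\left(t \right)} = 14 + t$
$\left(17976 + a{\left(-139 \right)}\right) - \left(36 + n{\left(5 + d \right)}\right) = \left(17976 + \left(14 - 139\right)\right) - \left(36 - \frac{4}{5 - 1}\right) = \left(17976 - 125\right) - \left(36 - \frac{4}{4}\right) = 17851 - \left(36 - 1\right) = 17851 - 35 = 17816$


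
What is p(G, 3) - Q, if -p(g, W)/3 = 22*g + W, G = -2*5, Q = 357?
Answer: 294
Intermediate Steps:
G = -10
p(g, W) = -66*g - 3*W (p(g, W) = -3*(22*g + W) = -3*(W + 22*g) = -66*g - 3*W)
p(G, 3) - Q = (-66*(-10) - 3*3) - 1*357 = (660 - 9) - 357 = 651 - 357 = 294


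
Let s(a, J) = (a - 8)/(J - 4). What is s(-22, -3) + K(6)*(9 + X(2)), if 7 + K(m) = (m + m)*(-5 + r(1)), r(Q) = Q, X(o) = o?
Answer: -4205/7 ≈ -600.71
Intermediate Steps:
K(m) = -7 - 8*m (K(m) = -7 + (m + m)*(-5 + 1) = -7 + (2*m)*(-4) = -7 - 8*m)
s(a, J) = (-8 + a)/(-4 + J)
s(-22, -3) + K(6)*(9 + X(2)) = (-8 - 22)/(-4 - 3) + (-7 - 8*6)*(9 + 2) = -30/(-7) + (-7 - 48)*11 = -1/7*(-30) - 55*11 = 30/7 - 605 = -4205/7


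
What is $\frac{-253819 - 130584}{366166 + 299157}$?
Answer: $- \frac{384403}{665323} \approx -0.57777$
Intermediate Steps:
$\frac{-253819 - 130584}{366166 + 299157} = - \frac{384403}{665323}$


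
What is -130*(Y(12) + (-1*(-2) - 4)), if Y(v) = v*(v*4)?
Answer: -74620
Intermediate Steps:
Y(v) = 4*v² (Y(v) = v*(4*v) = 4*v²)
-130*(Y(12) + (-1*(-2) - 4)) = -130*(4*12² + (-1*(-2) - 4)) = -130*(4*144 + (2 - 4)) = -130*(576 - 2) = -130*574 = -74620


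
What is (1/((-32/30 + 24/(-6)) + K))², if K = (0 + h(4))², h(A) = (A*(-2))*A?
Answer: 225/233600656 ≈ 9.6318e-7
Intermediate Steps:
h(A) = -2*A² (h(A) = (-2*A)*A = -2*A²)
K = 1024 (K = (0 - 2*4²)² = (0 - 2*16)² = (0 - 32)² = (-32)² = 1024)
(1/((-32/30 + 24/(-6)) + K))² = (1/((-32/30 + 24/(-6)) + 1024))² = (1/((-32*1/30 + 24*(-⅙)) + 1024))² = (1/((-16/15 - 4) + 1024))² = (1/(-76/15 + 1024))² = (1/(15284/15))² = (15/15284)² = 225/233600656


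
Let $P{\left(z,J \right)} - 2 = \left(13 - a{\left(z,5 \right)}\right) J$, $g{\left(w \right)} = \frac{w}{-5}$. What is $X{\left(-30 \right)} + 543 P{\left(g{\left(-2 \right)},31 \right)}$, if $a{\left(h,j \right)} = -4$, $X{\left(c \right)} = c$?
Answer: $287217$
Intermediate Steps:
$g{\left(w \right)} = - \frac{w}{5}$
$P{\left(z,J \right)} = 2 + 17 J$ ($P{\left(z,J \right)} = 2 + \left(13 - -4\right) J = 2 + \left(13 + 4\right) J = 2 + 17 J$)
$X{\left(-30 \right)} + 543 P{\left(g{\left(-2 \right)},31 \right)} = -30 + 543 \left(2 + 17 \cdot 31\right) = -30 + 543 \left(2 + 527\right) = -30 + 543 \cdot 529 = -30 + 287247 = 287217$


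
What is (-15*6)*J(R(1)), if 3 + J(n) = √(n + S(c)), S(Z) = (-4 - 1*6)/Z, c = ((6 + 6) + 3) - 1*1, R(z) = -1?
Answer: 270 - 180*I*√21/7 ≈ 270.0 - 117.84*I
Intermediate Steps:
c = 14 (c = (12 + 3) - 1 = 15 - 1 = 14)
S(Z) = -10/Z (S(Z) = (-4 - 6)/Z = -10/Z)
J(n) = -3 + √(-5/7 + n) (J(n) = -3 + √(n - 10/14) = -3 + √(n - 10*1/14) = -3 + √(n - 5/7) = -3 + √(-5/7 + n))
(-15*6)*J(R(1)) = (-15*6)*(-3 + √(-35 + 49*(-1))/7) = -90*(-3 + √(-35 - 49)/7) = -90*(-3 + √(-84)/7) = -90*(-3 + (2*I*√21)/7) = -90*(-3 + 2*I*√21/7) = 270 - 180*I*√21/7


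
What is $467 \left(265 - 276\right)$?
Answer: $-5137$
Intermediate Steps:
$467 \left(265 - 276\right) = 467 \left(-11\right) = -5137$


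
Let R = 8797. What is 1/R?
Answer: 1/8797 ≈ 0.00011368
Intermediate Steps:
1/R = 1/8797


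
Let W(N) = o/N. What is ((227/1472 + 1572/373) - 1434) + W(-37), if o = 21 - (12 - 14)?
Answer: -29055691301/20315072 ≈ -1430.3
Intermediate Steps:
o = 23 (o = 21 - 1*(-2) = 21 + 2 = 23)
W(N) = 23/N
((227/1472 + 1572/373) - 1434) + W(-37) = ((227/1472 + 1572/373) - 1434) + 23/(-37) = ((227*(1/1472) + 1572*(1/373)) - 1434) + 23*(-1/37) = ((227/1472 + 1572/373) - 1434) - 23/37 = (2398655/549056 - 1434) - 23/37 = -784947649/549056 - 23/37 = -29055691301/20315072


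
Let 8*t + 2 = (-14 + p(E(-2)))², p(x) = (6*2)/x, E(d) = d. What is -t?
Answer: -199/4 ≈ -49.750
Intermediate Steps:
p(x) = 12/x
t = 199/4 (t = -¼ + (-14 + 12/(-2))²/8 = -¼ + (-14 + 12*(-½))²/8 = -¼ + (-14 - 6)²/8 = -¼ + (⅛)*(-20)² = -¼ + (⅛)*400 = -¼ + 50 = 199/4 ≈ 49.750)
-t = -1*199/4 = -199/4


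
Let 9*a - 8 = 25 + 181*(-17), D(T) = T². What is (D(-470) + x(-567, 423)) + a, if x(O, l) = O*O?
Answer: 4878457/9 ≈ 5.4205e+5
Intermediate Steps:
x(O, l) = O²
a = -3044/9 (a = 8/9 + (25 + 181*(-17))/9 = 8/9 + (25 - 3077)/9 = 8/9 + (⅑)*(-3052) = 8/9 - 3052/9 = -3044/9 ≈ -338.22)
(D(-470) + x(-567, 423)) + a = ((-470)² + (-567)²) - 3044/9 = (220900 + 321489) - 3044/9 = 542389 - 3044/9 = 4878457/9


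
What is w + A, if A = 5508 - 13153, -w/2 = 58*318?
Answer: -44533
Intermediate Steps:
w = -36888 (w = -116*318 = -2*18444 = -36888)
A = -7645
w + A = -36888 - 7645 = -44533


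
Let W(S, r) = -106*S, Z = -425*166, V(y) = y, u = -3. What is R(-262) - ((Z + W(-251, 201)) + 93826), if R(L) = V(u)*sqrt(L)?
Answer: -49882 - 3*I*sqrt(262) ≈ -49882.0 - 48.559*I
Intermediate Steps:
Z = -70550
R(L) = -3*sqrt(L)
R(-262) - ((Z + W(-251, 201)) + 93826) = -3*I*sqrt(262) - ((-70550 - 106*(-251)) + 93826) = -3*I*sqrt(262) - ((-70550 + 26606) + 93826) = -3*I*sqrt(262) - (-43944 + 93826) = -3*I*sqrt(262) - 1*49882 = -3*I*sqrt(262) - 49882 = -49882 - 3*I*sqrt(262)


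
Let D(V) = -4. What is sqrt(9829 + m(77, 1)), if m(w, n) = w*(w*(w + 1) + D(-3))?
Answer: sqrt(471983) ≈ 687.01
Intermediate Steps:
m(w, n) = w*(-4 + w*(1 + w)) (m(w, n) = w*(w*(w + 1) - 4) = w*(w*(1 + w) - 4) = w*(-4 + w*(1 + w)))
sqrt(9829 + m(77, 1)) = sqrt(9829 + 77*(-4 + 77 + 77**2)) = sqrt(9829 + 77*(-4 + 77 + 5929)) = sqrt(9829 + 77*6002) = sqrt(9829 + 462154) = sqrt(471983)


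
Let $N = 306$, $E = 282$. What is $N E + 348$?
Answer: $86640$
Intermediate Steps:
$N E + 348 = 306 \cdot 282 + 348 = 86292 + 348 = 86640$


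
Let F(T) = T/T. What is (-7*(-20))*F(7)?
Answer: 140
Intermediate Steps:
F(T) = 1
(-7*(-20))*F(7) = -7*(-20)*1 = 140*1 = 140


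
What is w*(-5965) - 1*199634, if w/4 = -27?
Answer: 444586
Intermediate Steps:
w = -108 (w = 4*(-27) = -108)
w*(-5965) - 1*199634 = -108*(-5965) - 1*199634 = 644220 - 199634 = 444586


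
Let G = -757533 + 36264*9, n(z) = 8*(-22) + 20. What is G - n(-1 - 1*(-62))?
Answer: -431001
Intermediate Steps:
n(z) = -156 (n(z) = -176 + 20 = -156)
G = -431157 (G = -757533 + 326376 = -431157)
G - n(-1 - 1*(-62)) = -431157 - 1*(-156) = -431157 + 156 = -431001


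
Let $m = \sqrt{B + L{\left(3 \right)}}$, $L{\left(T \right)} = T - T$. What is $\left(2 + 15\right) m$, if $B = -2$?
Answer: $17 i \sqrt{2} \approx 24.042 i$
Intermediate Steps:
$L{\left(T \right)} = 0$
$m = i \sqrt{2}$ ($m = \sqrt{-2 + 0} = \sqrt{-2} = i \sqrt{2} \approx 1.4142 i$)
$\left(2 + 15\right) m = \left(2 + 15\right) i \sqrt{2} = 17 i \sqrt{2}$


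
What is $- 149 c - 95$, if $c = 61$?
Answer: $-9184$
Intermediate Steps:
$- 149 c - 95 = \left(-149\right) 61 - 95 = -9089 - 95 = -9184$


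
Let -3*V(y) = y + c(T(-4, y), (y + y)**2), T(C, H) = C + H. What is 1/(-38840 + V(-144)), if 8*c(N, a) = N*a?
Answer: 1/472696 ≈ 2.1155e-6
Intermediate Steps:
c(N, a) = N*a/8 (c(N, a) = (N*a)/8 = N*a/8)
V(y) = -y/3 - y**2*(-4 + y)/6 (V(y) = -(y + (-4 + y)*(y + y)**2/8)/3 = -(y + (-4 + y)*(2*y)**2/8)/3 = -(y + (-4 + y)*(4*y**2)/8)/3 = -(y + y**2*(-4 + y)/2)/3 = -y/3 - y**2*(-4 + y)/6)
1/(-38840 + V(-144)) = 1/(-38840 + (1/6)*(-144)*(-2 - 144*(4 - 1*(-144)))) = 1/(-38840 + (1/6)*(-144)*(-2 - 144*(4 + 144))) = 1/(-38840 + (1/6)*(-144)*(-2 - 144*148)) = 1/(-38840 + (1/6)*(-144)*(-2 - 21312)) = 1/(-38840 + (1/6)*(-144)*(-21314)) = 1/(-38840 + 511536) = 1/472696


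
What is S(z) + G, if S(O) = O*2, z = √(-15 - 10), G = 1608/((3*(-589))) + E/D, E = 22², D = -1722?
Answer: -604034/507129 + 10*I ≈ -1.1911 + 10.0*I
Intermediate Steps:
E = 484
G = -604034/507129 (G = 1608/((3*(-589))) + 484/(-1722) = 1608/(-1767) + 484*(-1/1722) = 1608*(-1/1767) - 242/861 = -536/589 - 242/861 = -604034/507129 ≈ -1.1911)
z = 5*I (z = √(-25) = 5*I ≈ 5.0*I)
S(O) = 2*O
S(z) + G = 2*(5*I) - 604034/507129 = 10*I - 604034/507129 = -604034/507129 + 10*I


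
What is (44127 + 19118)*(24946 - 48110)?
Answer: -1465007180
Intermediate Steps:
(44127 + 19118)*(24946 - 48110) = 63245*(-23164) = -1465007180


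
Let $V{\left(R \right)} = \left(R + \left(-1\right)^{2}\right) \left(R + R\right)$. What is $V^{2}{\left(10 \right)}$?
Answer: $48400$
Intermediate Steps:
$V{\left(R \right)} = 2 R \left(1 + R\right)$ ($V{\left(R \right)} = \left(R + 1\right) 2 R = \left(1 + R\right) 2 R = 2 R \left(1 + R\right)$)
$V^{2}{\left(10 \right)} = \left(2 \cdot 10 \left(1 + 10\right)\right)^{2} = \left(2 \cdot 10 \cdot 11\right)^{2} = 220^{2} = 48400$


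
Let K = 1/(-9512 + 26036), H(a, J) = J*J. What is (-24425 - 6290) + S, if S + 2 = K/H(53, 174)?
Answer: -15367119927407/500280624 ≈ -30717.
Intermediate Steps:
H(a, J) = J²
K = 1/16524 ≈ 6.0518e-5
S = -1000561247/500280624 (S = -2 + 1/(16524*(174²)) = -2 + (1/16524)/30276 = -2 + (1/16524)*(1/30276) = -2 + 1/500280624 = -1000561247/500280624 ≈ -2.0000)
(-24425 - 6290) + S = (-24425 - 6290) - 1000561247/500280624 = -30715 - 1000561247/500280624 = -15367119927407/500280624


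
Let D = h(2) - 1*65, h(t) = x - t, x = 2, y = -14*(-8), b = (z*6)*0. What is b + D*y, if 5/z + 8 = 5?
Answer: -7280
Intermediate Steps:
z = -5/3 (z = 5/(-8 + 5) = 5/(-3) = 5*(-⅓) = -5/3 ≈ -1.6667)
b = 0 (b = -5/3*6*0 = -10*0 = 0)
y = 112
h(t) = 2 - t
D = -65 (D = (2 - 1*2) - 1*65 = (2 - 2) - 65 = 0 - 65 = -65)
b + D*y = 0 - 65*112 = 0 - 7280 = -7280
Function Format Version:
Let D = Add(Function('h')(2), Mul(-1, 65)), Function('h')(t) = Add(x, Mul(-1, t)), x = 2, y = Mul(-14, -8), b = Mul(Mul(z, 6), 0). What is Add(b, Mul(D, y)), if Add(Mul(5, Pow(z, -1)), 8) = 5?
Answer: -7280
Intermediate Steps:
z = Rational(-5, 3) (z = Mul(5, Pow(Add(-8, 5), -1)) = Mul(5, Pow(-3, -1)) = Mul(5, Rational(-1, 3)) = Rational(-5, 3) ≈ -1.6667)
b = 0 (b = Mul(Mul(Rational(-5, 3), 6), 0) = Mul(-10, 0) = 0)
y = 112
Function('h')(t) = Add(2, Mul(-1, t))
D = -65 (D = Add(Add(2, Mul(-1, 2)), Mul(-1, 65)) = Add(Add(2, -2), -65) = Add(0, -65) = -65)
Add(b, Mul(D, y)) = Add(0, Mul(-65, 112)) = Add(0, -7280) = -7280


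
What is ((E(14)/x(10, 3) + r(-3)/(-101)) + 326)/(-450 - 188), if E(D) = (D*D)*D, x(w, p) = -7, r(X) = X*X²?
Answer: 6639/64438 ≈ 0.10303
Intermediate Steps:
r(X) = X³
E(D) = D³ (E(D) = D²*D = D³)
((E(14)/x(10, 3) + r(-3)/(-101)) + 326)/(-450 - 188) = ((14³/(-7) + (-3)³/(-101)) + 326)/(-450 - 188) = ((2744*(-⅐) - 27*(-1/101)) + 326)/(-638) = ((-392 + 27/101) + 326)*(-1/638) = (-39565/101 + 326)*(-1/638) = -6639/101*(-1/638) = 6639/64438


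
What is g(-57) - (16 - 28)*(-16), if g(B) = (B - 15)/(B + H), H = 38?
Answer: -3576/19 ≈ -188.21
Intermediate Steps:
g(B) = (-15 + B)/(38 + B) (g(B) = (B - 15)/(B + 38) = (-15 + B)/(38 + B))
g(-57) - (16 - 28)*(-16) = (-15 - 57)/(38 - 57) - (16 - 28)*(-16) = -72/(-19) - (-12)*(-16) = -1/19*(-72) - 1*192 = 72/19 - 192 = -3576/19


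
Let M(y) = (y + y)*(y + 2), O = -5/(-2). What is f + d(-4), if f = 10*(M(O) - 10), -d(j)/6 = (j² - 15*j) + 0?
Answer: -331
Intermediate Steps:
O = 5/2 (O = -5*(-½) = 5/2 ≈ 2.5000)
M(y) = 2*y*(2 + y) (M(y) = (2*y)*(2 + y) = 2*y*(2 + y))
d(j) = -6*j² + 90*j (d(j) = -6*((j² - 15*j) + 0) = -6*(j² - 15*j) = -6*j² + 90*j)
f = 125 (f = 10*(2*(5/2)*(2 + 5/2) - 10) = 10*(2*(5/2)*(9/2) - 10) = 10*(45/2 - 10) = 10*(25/2) = 125)
f + d(-4) = 125 + 6*(-4)*(15 - 1*(-4)) = 125 + 6*(-4)*(15 + 4) = 125 + 6*(-4)*19 = 125 - 456 = -331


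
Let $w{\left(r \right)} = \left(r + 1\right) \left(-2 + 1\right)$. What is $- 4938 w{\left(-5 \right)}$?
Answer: $-19752$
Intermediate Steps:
$w{\left(r \right)} = -1 - r$ ($w{\left(r \right)} = \left(1 + r\right) \left(-1\right) = -1 - r$)
$- 4938 w{\left(-5 \right)} = - 4938 \left(-1 - -5\right) = - 4938 \left(-1 + 5\right) = \left(-4938\right) 4 = -19752$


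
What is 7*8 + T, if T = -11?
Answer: 45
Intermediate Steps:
7*8 + T = 7*8 - 11 = 56 - 11 = 45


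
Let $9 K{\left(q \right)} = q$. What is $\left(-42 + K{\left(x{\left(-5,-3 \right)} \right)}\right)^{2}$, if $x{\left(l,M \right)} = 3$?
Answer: $\frac{15625}{9} \approx 1736.1$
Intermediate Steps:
$K{\left(q \right)} = \frac{q}{9}$
$\left(-42 + K{\left(x{\left(-5,-3 \right)} \right)}\right)^{2} = \left(-42 + \frac{1}{9} \cdot 3\right)^{2} = \left(-42 + \frac{1}{3}\right)^{2} = \left(- \frac{125}{3}\right)^{2} = \frac{15625}{9}$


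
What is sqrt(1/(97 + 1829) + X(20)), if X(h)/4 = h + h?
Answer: 7*sqrt(1345846)/642 ≈ 12.649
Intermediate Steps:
X(h) = 8*h (X(h) = 4*(h + h) = 4*(2*h) = 8*h)
sqrt(1/(97 + 1829) + X(20)) = sqrt(1/(97 + 1829) + 8*20) = sqrt(1/1926 + 160) = sqrt(308161/1926) = 7*sqrt(1345846)/642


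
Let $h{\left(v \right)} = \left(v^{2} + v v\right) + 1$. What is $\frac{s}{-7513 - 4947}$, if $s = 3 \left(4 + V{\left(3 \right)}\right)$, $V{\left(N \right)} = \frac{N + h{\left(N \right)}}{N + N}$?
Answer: $- \frac{23}{12460} \approx -0.0018459$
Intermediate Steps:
$h{\left(v \right)} = 1 + 2 v^{2}$ ($h{\left(v \right)} = \left(v^{2} + v^{2}\right) + 1 = 2 v^{2} + 1 = 1 + 2 v^{2}$)
$V{\left(N \right)} = \frac{1 + N + 2 N^{2}}{2 N}$ ($V{\left(N \right)} = \frac{N + \left(1 + 2 N^{2}\right)}{N + N} = \frac{1 + N + 2 N^{2}}{2 N}$)
$s = 23$ ($s = 3 \left(4 + \left(\frac{1}{2} + 3 + \frac{1}{2 \cdot 3}\right)\right) = 3 \left(4 + \left(\frac{1}{2} + 3 + \frac{1}{2} \cdot \frac{1}{3}\right)\right) = 3 \left(4 + \left(\frac{1}{2} + 3 + \frac{1}{6}\right)\right) = 3 \left(4 + \frac{11}{3}\right) = 3 \cdot \frac{23}{3} = 23$)
$\frac{s}{-7513 - 4947} = \frac{23}{-7513 - 4947} = \frac{23}{-12460} = 23 \left(- \frac{1}{12460}\right) = - \frac{23}{12460}$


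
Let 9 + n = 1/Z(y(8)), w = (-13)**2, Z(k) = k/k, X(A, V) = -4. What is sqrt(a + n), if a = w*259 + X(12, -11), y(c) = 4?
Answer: sqrt(43759) ≈ 209.19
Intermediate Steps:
Z(k) = 1
w = 169
n = -8 (n = -9 + 1/1 = -9 + 1 = -8)
a = 43767 (a = 169*259 - 4 = 43771 - 4 = 43767)
sqrt(a + n) = sqrt(43767 - 8) = sqrt(43759)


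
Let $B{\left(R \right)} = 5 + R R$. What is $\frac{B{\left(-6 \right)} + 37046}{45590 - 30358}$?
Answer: $\frac{37087}{15232} \approx 2.4348$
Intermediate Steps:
$B{\left(R \right)} = 5 + R^{2}$
$\frac{B{\left(-6 \right)} + 37046}{45590 - 30358} = \frac{\left(5 + \left(-6\right)^{2}\right) + 37046}{45590 - 30358} = \frac{\left(5 + 36\right) + 37046}{15232} = \left(41 + 37046\right) \frac{1}{15232} = 37087 \cdot \frac{1}{15232} = \frac{37087}{15232}$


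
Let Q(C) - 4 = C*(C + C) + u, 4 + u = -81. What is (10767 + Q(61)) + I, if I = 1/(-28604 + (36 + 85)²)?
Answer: 253121263/13963 ≈ 18128.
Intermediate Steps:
u = -85 (u = -4 - 81 = -85)
I = -1/13963 (I = 1/(-28604 + 121²) = 1/(-28604 + 14641) = 1/(-13963) = -1/13963 ≈ -7.1618e-5)
Q(C) = -81 + 2*C² (Q(C) = 4 + (C*(C + C) - 85) = 4 + (C*(2*C) - 85) = 4 + (2*C² - 85) = 4 + (-85 + 2*C²) = -81 + 2*C²)
(10767 + Q(61)) + I = (10767 + (-81 + 2*61²)) - 1/13963 = (10767 + (-81 + 2*3721)) - 1/13963 = (10767 + (-81 + 7442)) - 1/13963 = (10767 + 7361) - 1/13963 = 18128 - 1/13963 = 253121263/13963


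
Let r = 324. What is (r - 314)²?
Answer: 100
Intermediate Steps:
(r - 314)² = (324 - 314)² = 10² = 100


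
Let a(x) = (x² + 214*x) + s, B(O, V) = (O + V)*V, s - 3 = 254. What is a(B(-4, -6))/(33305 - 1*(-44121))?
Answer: 16697/77426 ≈ 0.21565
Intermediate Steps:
s = 257 (s = 3 + 254 = 257)
B(O, V) = V*(O + V)
a(x) = 257 + x² + 214*x (a(x) = (x² + 214*x) + 257 = 257 + x² + 214*x)
a(B(-4, -6))/(33305 - 1*(-44121)) = (257 + (-6*(-4 - 6))² + 214*(-6*(-4 - 6)))/(33305 - 1*(-44121)) = (257 + (-6*(-10))² + 214*(-6*(-10)))/(33305 + 44121) = (257 + 60² + 214*60)/77426 = (257 + 3600 + 12840)*(1/77426) = 16697*(1/77426) = 16697/77426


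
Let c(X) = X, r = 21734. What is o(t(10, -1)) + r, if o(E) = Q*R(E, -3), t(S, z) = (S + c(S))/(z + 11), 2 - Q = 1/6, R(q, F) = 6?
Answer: 21745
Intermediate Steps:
Q = 11/6 (Q = 2 - 1/6 = 2 - 1*⅙ = 2 - ⅙ = 11/6 ≈ 1.8333)
t(S, z) = 2*S/(11 + z) (t(S, z) = (S + S)/(z + 11) = (2*S)/(11 + z) = 2*S/(11 + z))
o(E) = 11 (o(E) = (11/6)*6 = 11)
o(t(10, -1)) + r = 11 + 21734 = 21745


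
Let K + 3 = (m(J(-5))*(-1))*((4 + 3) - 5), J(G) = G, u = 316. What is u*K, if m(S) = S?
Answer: 2212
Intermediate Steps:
K = 7 (K = -3 + (-5*(-1))*((4 + 3) - 5) = -3 + 5*(7 - 5) = -3 + 5*2 = -3 + 10 = 7)
u*K = 316*7 = 2212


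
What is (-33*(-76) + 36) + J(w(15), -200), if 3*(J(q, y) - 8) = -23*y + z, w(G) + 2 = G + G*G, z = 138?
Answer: 12394/3 ≈ 4131.3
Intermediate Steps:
w(G) = -2 + G + G**2 (w(G) = -2 + (G + G*G) = -2 + (G + G**2) = -2 + G + G**2)
J(q, y) = 54 - 23*y/3 (J(q, y) = 8 + (-23*y + 138)/3 = 8 + (138 - 23*y)/3 = 8 + (46 - 23*y/3) = 54 - 23*y/3)
(-33*(-76) + 36) + J(w(15), -200) = (-33*(-76) + 36) + (54 - 23/3*(-200)) = (2508 + 36) + (54 + 4600/3) = 2544 + 4762/3 = 12394/3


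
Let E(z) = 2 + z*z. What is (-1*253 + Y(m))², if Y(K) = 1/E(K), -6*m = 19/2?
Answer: 26913386809/421201 ≈ 63897.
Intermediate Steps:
m = -19/12 (m = -19/(6*2) = -⅙*19/2 = -19/12 ≈ -1.5833)
E(z) = 2 + z²
Y(K) = 1/(2 + K²)
(-1*253 + Y(m))² = (-1*253 + 1/(2 + (-19/12)²))² = (-253 + 1/(2 + 361/144))² = (-253 + 1/(649/144))² = (-253 + 144/649)² = (-164053/649)² = 26913386809/421201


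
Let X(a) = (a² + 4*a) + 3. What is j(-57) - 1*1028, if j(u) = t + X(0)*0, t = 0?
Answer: -1028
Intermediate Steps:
X(a) = 3 + a² + 4*a
j(u) = 0 (j(u) = 0 + (3 + 0² + 4*0)*0 = 0 + (3 + 0 + 0)*0 = 0 + 3*0 = 0 + 0 = 0)
j(-57) - 1*1028 = 0 - 1*1028 = 0 - 1028 = -1028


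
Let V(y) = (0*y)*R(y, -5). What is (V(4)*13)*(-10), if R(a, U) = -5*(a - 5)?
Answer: 0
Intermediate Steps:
R(a, U) = 25 - 5*a (R(a, U) = -5*(-5 + a) = 25 - 5*a)
V(y) = 0 (V(y) = (0*y)*(25 - 5*y) = 0*(25 - 5*y) = 0)
(V(4)*13)*(-10) = (0*13)*(-10) = 0*(-10) = 0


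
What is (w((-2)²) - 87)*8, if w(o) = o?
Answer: -664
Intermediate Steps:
(w((-2)²) - 87)*8 = ((-2)² - 87)*8 = (4 - 87)*8 = -83*8 = -664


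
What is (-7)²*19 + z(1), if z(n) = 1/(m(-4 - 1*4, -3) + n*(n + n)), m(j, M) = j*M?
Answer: 24207/26 ≈ 931.04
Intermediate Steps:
m(j, M) = M*j
z(n) = 1/(24 + 2*n²) (z(n) = 1/(-3*(-4 - 1*4) + n*(n + n)) = 1/(-3*(-4 - 4) + n*(2*n)) = 1/(-3*(-8) + 2*n²) = 1/(24 + 2*n²))
(-7)²*19 + z(1) = (-7)²*19 + 1/(2*(12 + 1²)) = 49*19 + 1/(2*(12 + 1)) = 931 + (½)/13 = 931 + (½)*(1/13) = 931 + 1/26 = 24207/26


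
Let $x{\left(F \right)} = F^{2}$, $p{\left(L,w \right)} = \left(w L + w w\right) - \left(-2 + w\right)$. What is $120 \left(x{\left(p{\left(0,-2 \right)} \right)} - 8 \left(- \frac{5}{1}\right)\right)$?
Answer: $12480$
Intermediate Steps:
$p{\left(L,w \right)} = 2 + w^{2} - w + L w$ ($p{\left(L,w \right)} = \left(L w + w^{2}\right) - \left(-2 + w\right) = \left(w^{2} + L w\right) - \left(-2 + w\right) = 2 + w^{2} - w + L w$)
$120 \left(x{\left(p{\left(0,-2 \right)} \right)} - 8 \left(- \frac{5}{1}\right)\right) = 120 \left(\left(2 + \left(-2\right)^{2} - -2 + 0 \left(-2\right)\right)^{2} - 8 \left(- \frac{5}{1}\right)\right) = 120 \left(\left(2 + 4 + 2 + 0\right)^{2} - 8 \left(\left(-5\right) 1\right)\right) = 120 \left(8^{2} - -40\right) = 120 \left(64 + 40\right) = 120 \cdot 104 = 12480$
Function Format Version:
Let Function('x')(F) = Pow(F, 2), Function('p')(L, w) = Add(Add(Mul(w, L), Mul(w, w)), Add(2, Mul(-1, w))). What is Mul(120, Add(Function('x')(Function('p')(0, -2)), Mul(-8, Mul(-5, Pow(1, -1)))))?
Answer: 12480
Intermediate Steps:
Function('p')(L, w) = Add(2, Pow(w, 2), Mul(-1, w), Mul(L, w)) (Function('p')(L, w) = Add(Add(Mul(L, w), Pow(w, 2)), Add(2, Mul(-1, w))) = Add(Add(Pow(w, 2), Mul(L, w)), Add(2, Mul(-1, w))) = Add(2, Pow(w, 2), Mul(-1, w), Mul(L, w)))
Mul(120, Add(Function('x')(Function('p')(0, -2)), Mul(-8, Mul(-5, Pow(1, -1))))) = Mul(120, Add(Pow(Add(2, Pow(-2, 2), Mul(-1, -2), Mul(0, -2)), 2), Mul(-8, Mul(-5, Pow(1, -1))))) = Mul(120, Add(Pow(Add(2, 4, 2, 0), 2), Mul(-8, Mul(-5, 1)))) = Mul(120, Add(Pow(8, 2), Mul(-8, -5))) = Mul(120, Add(64, 40)) = Mul(120, 104) = 12480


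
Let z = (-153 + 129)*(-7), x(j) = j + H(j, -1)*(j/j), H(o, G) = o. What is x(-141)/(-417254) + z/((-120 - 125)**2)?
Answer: 6216123/1788976525 ≈ 0.0034747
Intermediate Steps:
x(j) = 2*j (x(j) = j + j*(j/j) = j + j*1 = j + j = 2*j)
z = 168 (z = -24*(-7) = 168)
x(-141)/(-417254) + z/((-120 - 125)**2) = (2*(-141))/(-417254) + 168/((-120 - 125)**2) = -282*(-1/417254) + 168/((-245)**2) = 141/208627 + 168/60025 = 141/208627 + 168*(1/60025) = 141/208627 + 24/8575 = 6216123/1788976525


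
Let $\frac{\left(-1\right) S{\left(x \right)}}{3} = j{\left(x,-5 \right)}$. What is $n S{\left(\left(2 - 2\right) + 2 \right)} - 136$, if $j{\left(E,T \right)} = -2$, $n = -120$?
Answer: $-856$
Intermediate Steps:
$S{\left(x \right)} = 6$ ($S{\left(x \right)} = \left(-3\right) \left(-2\right) = 6$)
$n S{\left(\left(2 - 2\right) + 2 \right)} - 136 = \left(-120\right) 6 - 136 = -720 - 136 = -856$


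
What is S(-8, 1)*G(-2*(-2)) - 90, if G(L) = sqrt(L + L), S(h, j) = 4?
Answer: -90 + 8*sqrt(2) ≈ -78.686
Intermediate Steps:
G(L) = sqrt(2)*sqrt(L) (G(L) = sqrt(2*L) = sqrt(2)*sqrt(L))
S(-8, 1)*G(-2*(-2)) - 90 = 4*(sqrt(2)*sqrt(-2*(-2))) - 90 = 4*(sqrt(2)*sqrt(4)) - 90 = 4*(sqrt(2)*2) - 90 = 4*(2*sqrt(2)) - 90 = 8*sqrt(2) - 90 = -90 + 8*sqrt(2)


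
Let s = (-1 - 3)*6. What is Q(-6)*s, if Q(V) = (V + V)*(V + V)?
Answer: -3456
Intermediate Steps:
s = -24 (s = -4*6 = -24)
Q(V) = 4*V² (Q(V) = (2*V)*(2*V) = 4*V²)
Q(-6)*s = (4*(-6)²)*(-24) = (4*36)*(-24) = 144*(-24) = -3456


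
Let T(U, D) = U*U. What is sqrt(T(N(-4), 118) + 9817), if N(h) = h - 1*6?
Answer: sqrt(9917) ≈ 99.584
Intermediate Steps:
N(h) = -6 + h (N(h) = h - 6 = -6 + h)
T(U, D) = U**2
sqrt(T(N(-4), 118) + 9817) = sqrt((-6 - 4)**2 + 9817) = sqrt((-10)**2 + 9817) = sqrt(100 + 9817) = sqrt(9917)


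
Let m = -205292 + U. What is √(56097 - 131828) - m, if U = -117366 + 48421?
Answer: 274237 + I*√75731 ≈ 2.7424e+5 + 275.19*I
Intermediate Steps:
U = -68945
m = -274237 (m = -205292 - 68945 = -274237)
√(56097 - 131828) - m = √(56097 - 131828) - 1*(-274237) = √(-75731) + 274237 = I*√75731 + 274237 = 274237 + I*√75731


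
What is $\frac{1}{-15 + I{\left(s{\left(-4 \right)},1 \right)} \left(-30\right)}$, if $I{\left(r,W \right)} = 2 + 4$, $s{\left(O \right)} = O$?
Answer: $- \frac{1}{195} \approx -0.0051282$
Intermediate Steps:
$I{\left(r,W \right)} = 6$
$\frac{1}{-15 + I{\left(s{\left(-4 \right)},1 \right)} \left(-30\right)} = \frac{1}{-15 + 6 \left(-30\right)} = \frac{1}{-15 - 180} = \frac{1}{-195} = - \frac{1}{195}$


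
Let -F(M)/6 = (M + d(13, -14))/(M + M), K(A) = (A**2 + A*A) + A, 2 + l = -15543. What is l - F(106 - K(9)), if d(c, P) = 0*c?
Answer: -15542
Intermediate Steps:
l = -15545 (l = -2 - 15543 = -15545)
d(c, P) = 0
K(A) = A + 2*A**2 (K(A) = (A**2 + A**2) + A = 2*A**2 + A = A + 2*A**2)
F(M) = -3 (F(M) = -6*(M + 0)/(M + M) = -6*M/(2*M) = -6*M*1/(2*M) = -6*1/2 = -3)
l - F(106 - K(9)) = -15545 - 1*(-3) = -15545 + 3 = -15542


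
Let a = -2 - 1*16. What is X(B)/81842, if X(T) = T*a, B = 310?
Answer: -2790/40921 ≈ -0.068180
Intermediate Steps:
a = -18 (a = -2 - 16 = -18)
X(T) = -18*T (X(T) = T*(-18) = -18*T)
X(B)/81842 = -18*310/81842 = -5580*1/81842 = -2790/40921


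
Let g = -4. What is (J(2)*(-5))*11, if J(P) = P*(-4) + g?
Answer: 660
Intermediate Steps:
J(P) = -4 - 4*P (J(P) = P*(-4) - 4 = -4*P - 4 = -4 - 4*P)
(J(2)*(-5))*11 = ((-4 - 4*2)*(-5))*11 = ((-4 - 8)*(-5))*11 = -12*(-5)*11 = 60*11 = 660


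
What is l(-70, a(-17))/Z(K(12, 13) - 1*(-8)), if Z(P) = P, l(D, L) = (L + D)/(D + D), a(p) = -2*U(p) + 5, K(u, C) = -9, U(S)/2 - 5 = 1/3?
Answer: -37/60 ≈ -0.61667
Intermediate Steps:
U(S) = 32/3 (U(S) = 10 + 2/3 = 10 + 2*(⅓) = 10 + ⅔ = 32/3)
a(p) = -49/3 (a(p) = -2*32/3 + 5 = -64/3 + 5 = -49/3)
l(D, L) = (D + L)/(2*D) (l(D, L) = (D + L)/((2*D)) = (D + L)*(1/(2*D)) = (D + L)/(2*D))
l(-70, a(-17))/Z(K(12, 13) - 1*(-8)) = ((½)*(-70 - 49/3)/(-70))/(-9 - 1*(-8)) = ((½)*(-1/70)*(-259/3))/(-9 + 8) = (37/60)/(-1) = (37/60)*(-1) = -37/60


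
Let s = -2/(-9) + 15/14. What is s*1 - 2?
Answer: -89/126 ≈ -0.70635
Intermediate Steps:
s = 163/126 (s = -2*(-1/9) + 15*(1/14) = 2/9 + 15/14 = 163/126 ≈ 1.2937)
s*1 - 2 = (163/126)*1 - 2 = 163/126 - 2 = -89/126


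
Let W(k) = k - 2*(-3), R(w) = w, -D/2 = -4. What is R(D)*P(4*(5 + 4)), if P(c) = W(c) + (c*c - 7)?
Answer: 10648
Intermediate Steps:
D = 8 (D = -2*(-4) = 8)
W(k) = 6 + k (W(k) = k + 6 = 6 + k)
P(c) = -1 + c + c**2 (P(c) = (6 + c) + (c*c - 7) = (6 + c) + (c**2 - 7) = (6 + c) + (-7 + c**2) = -1 + c + c**2)
R(D)*P(4*(5 + 4)) = 8*(-1 + 4*(5 + 4) + (4*(5 + 4))**2) = 8*(-1 + 4*9 + (4*9)**2) = 8*(-1 + 36 + 36**2) = 8*(-1 + 36 + 1296) = 8*1331 = 10648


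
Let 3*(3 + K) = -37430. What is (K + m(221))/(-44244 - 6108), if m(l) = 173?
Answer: 4615/18882 ≈ 0.24441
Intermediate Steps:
K = -37439/3 (K = -3 + (⅓)*(-37430) = -3 - 37430/3 = -37439/3 ≈ -12480.)
(K + m(221))/(-44244 - 6108) = (-37439/3 + 173)/(-44244 - 6108) = -36920/3/(-50352) = -36920/3*(-1/50352) = 4615/18882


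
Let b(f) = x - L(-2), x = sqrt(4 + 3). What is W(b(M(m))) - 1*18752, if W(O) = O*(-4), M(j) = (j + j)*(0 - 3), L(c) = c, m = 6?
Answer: -18760 - 4*sqrt(7) ≈ -18771.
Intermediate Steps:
M(j) = -6*j (M(j) = (2*j)*(-3) = -6*j)
x = sqrt(7) ≈ 2.6458
b(f) = 2 + sqrt(7) (b(f) = sqrt(7) - 1*(-2) = sqrt(7) + 2 = 2 + sqrt(7))
W(O) = -4*O
W(b(M(m))) - 1*18752 = -4*(2 + sqrt(7)) - 1*18752 = (-8 - 4*sqrt(7)) - 18752 = -18760 - 4*sqrt(7)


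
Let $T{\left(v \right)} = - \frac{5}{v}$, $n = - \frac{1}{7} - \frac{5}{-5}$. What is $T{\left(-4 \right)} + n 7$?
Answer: $\frac{29}{4} \approx 7.25$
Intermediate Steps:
$n = \frac{6}{7}$ ($n = \left(-1\right) \frac{1}{7} - -1 = - \frac{1}{7} + 1 = \frac{6}{7} \approx 0.85714$)
$T{\left(-4 \right)} + n 7 = - \frac{5}{-4} + \frac{6}{7} \cdot 7 = \left(-5\right) \left(- \frac{1}{4}\right) + 6 = \frac{5}{4} + 6 = \frac{29}{4}$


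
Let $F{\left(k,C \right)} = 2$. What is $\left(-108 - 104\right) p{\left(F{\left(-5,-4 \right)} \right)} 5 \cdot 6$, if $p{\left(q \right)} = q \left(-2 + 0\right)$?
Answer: $25440$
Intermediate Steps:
$p{\left(q \right)} = - 2 q$ ($p{\left(q \right)} = q \left(-2\right) = - 2 q$)
$\left(-108 - 104\right) p{\left(F{\left(-5,-4 \right)} \right)} 5 \cdot 6 = \left(-108 - 104\right) \left(-2\right) 2 \cdot 5 \cdot 6 = - 212 \left(-4\right) 5 \cdot 6 = - 212 \left(\left(-20\right) 6\right) = \left(-212\right) \left(-120\right) = 25440$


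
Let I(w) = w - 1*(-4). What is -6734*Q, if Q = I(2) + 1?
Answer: -47138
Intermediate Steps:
I(w) = 4 + w (I(w) = w + 4 = 4 + w)
Q = 7 (Q = (4 + 2) + 1 = 6 + 1 = 7)
-6734*Q = -6734*7 = -47138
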